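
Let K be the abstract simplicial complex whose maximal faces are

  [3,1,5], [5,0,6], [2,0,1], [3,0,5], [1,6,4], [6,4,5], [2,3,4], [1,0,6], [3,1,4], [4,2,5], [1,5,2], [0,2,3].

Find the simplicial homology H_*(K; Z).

Fix the vertex order 0 < 1 < 2 < 3 < 4 < 5 < 6 and write every simplex with vertices in increasing order. Then dim K = 2 and the simplices of K are:

  0-simplices (7): [0], [1], [2], [3], [4], [5], [6]
  1-simplices (18): [0,1], [0,2], [0,3], [0,5], [0,6], [1,2], [1,3], [1,4], [1,5], [1,6], [2,3], [2,4], [2,5], [3,4], [3,5], [4,5], [4,6], [5,6]
  2-simplices (12): [0,1,2], [0,1,6], [0,2,3], [0,3,5], [0,5,6], [1,2,5], [1,3,4], [1,3,5], [1,4,6], [2,3,4], [2,4,5], [4,5,6]

Hence C_0 ≅ Z^7, C_1 ≅ Z^18, C_2 ≅ Z^12.

Boundary ∂_1: C_1 → C_0 maps an edge to its endpoints' difference, ∂[p,q] = q − p.
The 7×18 boundary matrix has rank 6 and Smith normal form diag(1,1,1,1,1,1).

Boundary ∂_2: C_2 → C_1 acts by ∂[p,q,r] = [q,r] − [p,r] + [p,q]. For instance
  ∂[0,3,5] = [3,5] − [0,5] + [0,3],
  ∂[2,3,4] = [3,4] − [2,4] + [2,3].
As a 18×12 matrix over Z this has rank 12, with invariant factors (1,1,1,1,1,1,1,1,1,1,1,2).

From H_k ≅ ker(∂_k) / im(∂_{k+1}) we obtain:

  H_0: rank C_0 − rank ∂_1 = 7 − 6 = 1, and the invariant factors of ∂_1 are all 1, so H_0 ≅ Z.
  H_1: rank ker ∂_1 − rank ∂_2 = (18 − 6) − 12 = 0, and ∂_2 has invariant factor 2 > 1, so H_1 ≅ Z/2.
  H_2: rank ker ∂_2 − rank ∂_3 = (12 − 12) − 0 = 0, and there is no ∂_3, so H_2 ≅ 0.

H_0 = Z,  H_1 = Z/2,  H_2 = 0.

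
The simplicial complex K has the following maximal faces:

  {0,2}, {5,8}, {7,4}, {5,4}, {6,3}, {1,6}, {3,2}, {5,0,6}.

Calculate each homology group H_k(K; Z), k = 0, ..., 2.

We work with the vertex ordering 0 < 1 < 2 < 3 < 4 < 5 < 6 < 7 < 8. The simplices of K, each written with vertices in increasing order, are:

  0-simplices (9): [0], [1], [2], [3], [4], [5], [6], [7], [8]
  1-simplices (10): [0,2], [0,5], [0,6], [1,6], [2,3], [3,6], [4,5], [4,7], [5,6], [5,8]
  2-simplices (1): [0,5,6]

so the chain groups are C_0 ≅ Z^9, C_1 ≅ Z^10, C_2 ≅ Z^1.

∂_1: C_1 → C_0 is given by ∂[p,q] = [q] − [p]. For instance
  ∂[4,5] = [5] − [4].
This gives a 9×10 integer matrix of rank 8; reducing to Smith normal form yields diagonal entries (1,1,1,1,1,1,1,1).

Boundary ∂_2: C_2 → C_1 sends each 2-simplex [p,q,r] to [q,r] − [p,r] + [p,q]. For instance
  ∂[0,5,6] = [5,6] − [0,6] + [0,5].
The resulting 10×1 matrix has rank 1, and its Smith normal form has invariant factors (1).

Now H_k = ker ∂_k / im ∂_{k+1}, so:

  H_0: rank C_0 − rank ∂_1 = 9 − 8 = 1, and the invariant factors of ∂_1 are all 1, so H_0 ≅ Z.
  H_1: rank ker ∂_1 − rank ∂_2 = (10 − 8) − 1 = 1, and the invariant factors of ∂_2 are all 1, so H_1 ≅ Z.
  H_2: rank ker ∂_2 − rank ∂_3 = (1 − 1) − 0 = 0, and there is no ∂_3, so H_2 ≅ 0.

As a check, the Euler characteristic is 9 − 10 + 1 = 0, which agrees with 1 − 1 + 0 = 0.

H_0 = Z,  H_1 = Z,  H_2 = 0.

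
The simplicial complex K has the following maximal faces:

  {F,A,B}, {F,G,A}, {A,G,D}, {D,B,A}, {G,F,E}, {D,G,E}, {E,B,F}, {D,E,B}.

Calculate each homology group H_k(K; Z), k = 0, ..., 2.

H_0 ≅ Z,  H_1 = 0,  H_2 ≅ Z.

Order the vertices as A < B < D < E < F < G. Listing each simplex with vertices in this order, K has dimension 2 with simplices:

  0-simplices (6): A, B, D, E, F, G
  1-simplices (12): AB, AD, AF, AG, BD, BE, BF, DE, DG, EF, EG, FG
  2-simplices (8): ABD, ABF, ADG, AFG, BDE, BEF, DEG, EFG

Hence C_0 ≅ Z^6, C_1 ≅ Z^12, C_2 ≅ Z^8.

Boundary ∂_1: C_1 → C_0 maps an edge to its endpoints' difference, ∂[p,q] = q − p. For instance
  ∂BE = E − B.
The 6×12 boundary matrix has rank 5 and Smith normal form diag(1,1,1,1,1).

The boundary map ∂_2: C_2 → C_1 sends each 2-simplex [p,q,r] to [q,r] − [p,r] + [p,q]. For instance
  ∂DEG = EG − DG + DE,
  ∂ABF = BF − AF + AB.
As a 12×8 matrix over Z this has rank 7, with invariant factors (1,1,1,1,1,1,1).

From H_k ≅ ker(∂_k) / im(∂_{k+1}) we obtain:

  H_0: rank C_0 − rank ∂_1 = 6 − 5 = 1, and the invariant factors of ∂_1 are all 1, so H_0 ≅ Z.
  H_1: rank ker ∂_1 − rank ∂_2 = (12 − 5) − 7 = 0, and the invariant factors of ∂_2 are all 1, so H_1 ≅ 0.
  H_2: rank ker ∂_2 − rank ∂_3 = (8 − 7) − 0 = 1, and there is no ∂_3, so H_2 ≅ Z.

As a check, the Euler characteristic is 6 − 12 + 8 = 2, which agrees with 1 − 0 + 1 = 2.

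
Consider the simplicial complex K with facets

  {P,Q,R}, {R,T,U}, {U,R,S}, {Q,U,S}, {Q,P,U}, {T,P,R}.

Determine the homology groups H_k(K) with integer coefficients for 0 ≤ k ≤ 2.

H_0 ≅ Z,  H_1 ≅ Z,  H_2 = 0.

We work with the vertex ordering P < Q < R < S < T < U. The simplices of K, each written with vertices in increasing order, are:

  0-simplices (6): P, Q, R, S, T, U
  1-simplices (12): PQ, PR, PT, PU, QR, QS, QU, RS, RT, RU, SU, TU
  2-simplices (6): PQR, PQU, PRT, QSU, RSU, RTU

giving chain groups C_0 ≅ Z^6, C_1 ≅ Z^12, C_2 ≅ Z^6.

The boundary map ∂_1: C_1 → C_0 is given by ∂[p,q] = [q] − [p].
The resulting 6×12 matrix has rank 5, and its Smith normal form has invariant factors (1,1,1,1,1).

The boundary map ∂_2: C_2 → C_1 maps a triangle to the signed sum of its edges. For instance
  ∂RSU = SU − RU + RS,
  ∂QSU = SU − QU + QS.
As a 12×6 matrix over Z this has rank 6, with invariant factors (1,1,1,1,1,1).

Computing H_k = (kernel of ∂_k) / (image of ∂_{k+1}):

  H_0: rank C_0 − rank ∂_1 = 6 − 5 = 1, and the invariant factors of ∂_1 are all 1, so H_0 = Z.
  H_1: rank ker ∂_1 − rank ∂_2 = (12 − 5) − 6 = 1, and the invariant factors of ∂_2 are all 1, so H_1 = Z.
  H_2: rank ker ∂_2 − rank ∂_3 = (6 − 6) − 0 = 0, and there is no ∂_3, so H_2 = 0.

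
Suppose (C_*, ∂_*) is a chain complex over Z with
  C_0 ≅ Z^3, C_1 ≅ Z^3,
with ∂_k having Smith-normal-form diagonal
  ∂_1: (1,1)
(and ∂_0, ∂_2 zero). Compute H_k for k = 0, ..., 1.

H_0 = Z,  H_1 = Z.

H_0: b_0 = 3 − 0 − 2 = 1; torsion from ∂_1 factors > 1: none. So H_0 = Z.
H_1: b_1 = 3 − 2 − 0 = 1; torsion from ∂_2 factors > 1: none. So H_1 = Z.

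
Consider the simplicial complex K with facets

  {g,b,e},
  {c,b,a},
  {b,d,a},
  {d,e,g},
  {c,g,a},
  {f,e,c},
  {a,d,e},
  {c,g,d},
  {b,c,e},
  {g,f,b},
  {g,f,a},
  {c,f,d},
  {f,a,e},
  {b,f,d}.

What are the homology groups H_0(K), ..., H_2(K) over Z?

We work with the vertex ordering a < b < c < d < e < f < g. The simplices of K, each written with vertices in increasing order, are:

  0-simplices (7): a, b, c, d, e, f, g
  1-simplices (21): ab, ac, ad, ae, af, ag, bc, bd, be, bf, bg, cd, ce, cf, cg, de, df, dg, ef, eg, fg
  2-simplices (14): abc, abd, acg, ade, aef, afg, bce, bdf, beg, bfg, cdf, cdg, cef, deg

giving chain groups C_0 ≅ Z^7, C_1 ≅ Z^21, C_2 ≅ Z^14.

∂_1: C_1 → C_0 maps an edge to its endpoints' difference, ∂[p,q] = q − p.
The resulting 7×21 matrix has rank 6, and its Smith normal form has invariant factors (1,1,1,1,1,1).

Boundary ∂_2: C_2 → C_1 sends each 2-simplex [p,q,r] to [q,r] − [p,r] + [p,q]. For instance
  ∂afg = fg − ag + af,
  ∂abd = bd − ad + ab.
As a 21×14 matrix over Z this has rank 13, with invariant factors (1,1,1,1,1,1,1,1,1,1,1,1,1).

Reading off H_k = ker ∂_k / im ∂_{k+1}:

  H_0: rank C_0 − rank ∂_1 = 7 − 6 = 1, and the invariant factors of ∂_1 are all 1, so H_0 ≅ Z.
  H_1: rank ker ∂_1 − rank ∂_2 = (21 − 6) − 13 = 2, and the invariant factors of ∂_2 are all 1, so H_1 ≅ Z^2.
  H_2: rank ker ∂_2 − rank ∂_3 = (14 − 13) − 0 = 1, and there is no ∂_3, so H_2 ≅ Z.

As a check, the Euler characteristic is 7 − 21 + 14 = 0, which agrees with 1 − 2 + 1 = 0.

H_0 = Z,  H_1 = Z^2,  H_2 = Z.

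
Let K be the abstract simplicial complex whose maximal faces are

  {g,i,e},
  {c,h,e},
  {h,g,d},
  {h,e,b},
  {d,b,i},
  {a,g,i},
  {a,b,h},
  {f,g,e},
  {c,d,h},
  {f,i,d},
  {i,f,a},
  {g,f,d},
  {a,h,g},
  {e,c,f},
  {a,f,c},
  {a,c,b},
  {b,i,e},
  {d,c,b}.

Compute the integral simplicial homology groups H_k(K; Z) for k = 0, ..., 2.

Take the total order a < b < c < d < e < f < g < h < i on the vertex set. Then K (dimension 2) consists of the simplices:

  0-simplices (9): a, b, c, d, e, f, g, h, i
  1-simplices (27): ab, ac, af, ag, ah, ai, bc, bd, be, bh, bi, cd, ce, cf, ch, df, dg, dh, di, ef, eg, eh, ei, fg, fi, gh, gi
  2-simplices (18): abc, abh, acf, afi, agh, agi, bcd, bdi, beh, bei, cdh, cef, ceh, dfg, dfi, dgh, efg, egi

so the chain groups are C_0 ≅ Z^9, C_1 ≅ Z^27, C_2 ≅ Z^18.

The boundary map ∂_1: C_1 → C_0 sends each edge [p,q] (with p < q) to q − p. For instance
  ∂ef = f − e.
This gives a 9×27 integer matrix of rank 8; reducing to Smith normal form yields diagonal entries (1,1,1,1,1,1,1,1).

The boundary map ∂_2: C_2 → C_1 sends each 2-simplex [p,q,r] to [q,r] − [p,r] + [p,q]. For instance
  ∂cdh = dh − ch + cd,
  ∂bcd = cd − bd + bc.
As a 27×18 matrix over Z this has rank 18, with invariant factors (1,1,1,1,1,1,1,1,1,1,1,1,1,1,1,1,1,2).

Reading off H_k = ker ∂_k / im ∂_{k+1}:

  H_0: rank C_0 − rank ∂_1 = 9 − 8 = 1, and the invariant factors of ∂_1 are all 1, so H_0 ≅ Z.
  H_1: rank ker ∂_1 − rank ∂_2 = (27 − 8) − 18 = 1, and ∂_2 has invariant factor 2 > 1, so H_1 ≅ Z ⊕ Z/2Z.
  H_2: rank ker ∂_2 − rank ∂_3 = (18 − 18) − 0 = 0, and there is no ∂_3, so H_2 ≅ 0.

H_0 = Z,  H_1 = Z ⊕ Z/2Z,  H_2 = 0.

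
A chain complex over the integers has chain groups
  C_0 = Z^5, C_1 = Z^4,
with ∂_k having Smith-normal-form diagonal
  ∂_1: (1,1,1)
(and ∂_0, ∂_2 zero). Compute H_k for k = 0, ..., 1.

H_0: b_0 = 5 − 0 − 3 = 2; torsion from ∂_1 factors > 1: none. So H_0 = Z^2.
H_1: b_1 = 4 − 3 − 0 = 1; torsion from ∂_2 factors > 1: none. So H_1 = Z.

H_0 = Z^2,  H_1 = Z.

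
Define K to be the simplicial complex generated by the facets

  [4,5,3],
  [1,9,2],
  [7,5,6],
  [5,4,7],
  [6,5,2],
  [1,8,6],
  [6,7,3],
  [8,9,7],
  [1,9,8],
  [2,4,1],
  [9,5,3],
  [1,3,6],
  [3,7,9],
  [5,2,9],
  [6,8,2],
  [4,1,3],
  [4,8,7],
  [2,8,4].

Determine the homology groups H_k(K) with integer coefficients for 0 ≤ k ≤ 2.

H_0 = Z,  H_1 = Z ⊕ Z/2Z,  H_2 = 0.

Fix the vertex order 1 < 2 < 3 < 4 < 5 < 6 < 7 < 8 < 9 and write every simplex with vertices in increasing order. Then dim K = 2 and the simplices of K are:

  0-simplices (9): [1], [2], [3], [4], [5], [6], [7], [8], [9]
  1-simplices (27): (27 of them)
  2-simplices (18): [1,2,4], [1,2,9], [1,3,4], [1,3,6], [1,6,8], [1,8,9], [2,4,8], [2,5,6], [2,5,9], [2,6,8], [3,4,5], [3,5,9], [3,6,7], [3,7,9], [4,5,7], [4,7,8], [5,6,7], [7,8,9]

giving chain groups C_0 ≅ Z^9, C_1 ≅ Z^27, C_2 ≅ Z^18.

∂_1: C_1 → C_0 sends each edge [p,q] (with p < q) to q − p. For instance
  ∂[4,5] = [5] − [4].
As a 9×27 matrix over Z this has rank 8, with invariant factors (1,1,1,1,1,1,1,1).

Boundary ∂_2: C_2 → C_1 maps a triangle to the signed sum of its edges. For instance
  ∂[1,6,8] = [6,8] − [1,8] + [1,6],
  ∂[1,8,9] = [8,9] − [1,9] + [1,8].
The resulting 27×18 matrix has rank 18, and its Smith normal form has invariant factors (1,1,1,1,1,1,1,1,1,1,1,1,1,1,1,1,1,2).

Reading off H_k = ker ∂_k / im ∂_{k+1}:

  H_0: rank C_0 − rank ∂_1 = 9 − 8 = 1, and the invariant factors of ∂_1 are all 1, so H_0 ≅ Z.
  H_1: rank ker ∂_1 − rank ∂_2 = (27 − 8) − 18 = 1, and ∂_2 has invariant factor 2 > 1, so H_1 ≅ Z ⊕ Z/2Z.
  H_2: rank ker ∂_2 − rank ∂_3 = (18 − 18) − 0 = 0, and there is no ∂_3, so H_2 ≅ 0.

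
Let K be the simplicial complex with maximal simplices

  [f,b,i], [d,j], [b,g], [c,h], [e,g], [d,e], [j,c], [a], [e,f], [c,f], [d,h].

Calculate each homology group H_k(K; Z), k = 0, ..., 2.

K has 10 vertices, 12 edges, 1 triangle.
rank ∂_0 = 0, rank ∂_1 = 8 ⇒ b_0 = 10 − 0 − 8 = 2; all invariant factors of ∂_1 are 1 so no torsion. So H_0 = Z^2.
rank ∂_1 = 8, rank ∂_2 = 1 ⇒ b_1 = 12 − 8 − 1 = 3; all invariant factors of ∂_2 are 1 so no torsion. So H_1 = Z^3.
rank ∂_2 = 1, rank ∂_3 = 0 ⇒ b_2 = 1 − 1 − 0 = 0. So H_2 = 0.

H_0 ≅ Z^2,  H_1 ≅ Z^3,  H_2 = 0.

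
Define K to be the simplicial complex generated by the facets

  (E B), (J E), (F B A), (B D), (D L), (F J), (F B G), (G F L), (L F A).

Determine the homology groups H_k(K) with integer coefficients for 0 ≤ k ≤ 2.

H_0 = Z,  H_1 = Z^2,  H_2 = 0.

We work with the vertex ordering A < B < D < E < F < G < J < L. The simplices of K, each written with vertices in increasing order, are:

  0-simplices (8): A, B, D, E, F, G, J, L
  1-simplices (13): AB, AF, AL, BD, BE, BF, BG, DL, EJ, FG, FJ, FL, GL
  2-simplices (4): ABF, AFL, BFG, FGL

giving chain groups C_0 ≅ Z^8, C_1 ≅ Z^13, C_2 ≅ Z^4.

The boundary map ∂_1: C_1 → C_0 sends each edge [p,q] (with p < q) to q − p.
The 8×13 boundary matrix has rank 7 and Smith normal form diag(1,1,1,1,1,1,1).

The boundary map ∂_2: C_2 → C_1 sends each 2-simplex [p,q,r] to [q,r] − [p,r] + [p,q]. For instance
  ∂AFL = FL − AL + AF,
  ∂BFG = FG − BG + BF.
As a 13×4 matrix over Z this has rank 4, with invariant factors (1,1,1,1).

Computing H_k = (kernel of ∂_k) / (image of ∂_{k+1}):

  H_0: rank C_0 − rank ∂_1 = 8 − 7 = 1, and the invariant factors of ∂_1 are all 1, so H_0 = Z.
  H_1: rank ker ∂_1 − rank ∂_2 = (13 − 7) − 4 = 2, and the invariant factors of ∂_2 are all 1, so H_1 = Z^2.
  H_2: rank ker ∂_2 − rank ∂_3 = (4 − 4) − 0 = 0, and there is no ∂_3, so H_2 = 0.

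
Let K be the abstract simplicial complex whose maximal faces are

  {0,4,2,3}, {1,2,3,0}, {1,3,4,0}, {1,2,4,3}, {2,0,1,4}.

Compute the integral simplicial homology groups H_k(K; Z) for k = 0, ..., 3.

We work with the vertex ordering 0 < 1 < 2 < 3 < 4. The simplices of K, each written with vertices in increasing order, are:

  0-simplices (5): [0], [1], [2], [3], [4]
  1-simplices (10): [0,1], [0,2], [0,3], [0,4], [1,2], [1,3], [1,4], [2,3], [2,4], [3,4]
  2-simplices (10): [0,1,2], [0,1,3], [0,1,4], [0,2,3], [0,2,4], [0,3,4], [1,2,3], [1,2,4], [1,3,4], [2,3,4]
  3-simplices (5): [0,1,2,3], [0,1,2,4], [0,1,3,4], [0,2,3,4], [1,2,3,4]

Hence C_0 ≅ Z^5, C_1 ≅ Z^10, C_2 ≅ Z^10, C_3 ≅ Z^5.

Boundary ∂_1: C_1 → C_0 maps an edge to its endpoints' difference, ∂[p,q] = q − p.
The 5×10 boundary matrix has rank 4 and Smith normal form diag(1,1,1,1).

∂_2: C_2 → C_1 maps a triangle to the signed sum of its edges. For instance
  ∂[0,1,4] = [1,4] − [0,4] + [0,1],
  ∂[1,2,3] = [2,3] − [1,3] + [1,2].
This gives a 10×10 integer matrix of rank 6; reducing to Smith normal form yields diagonal entries (1,1,1,1,1,1).

The boundary map ∂_3: C_3 → C_2 sends each 3-simplex σ to the alternating sum Σ_i (−1)^i (σ with its i-th vertex removed). For instance
  ∂[0,1,3,4] = [1,3,4] − [0,3,4] + [0,1,4] − [0,1,3],
  ∂[1,2,3,4] = [2,3,4] − [1,3,4] + [1,2,4] − [1,2,3].
The resulting 10×5 matrix has rank 4, and its Smith normal form has invariant factors (1,1,1,1).

Computing H_k = (kernel of ∂_k) / (image of ∂_{k+1}):

  H_0: rank C_0 − rank ∂_1 = 5 − 4 = 1, and the invariant factors of ∂_1 are all 1, so H_0 ≅ Z.
  H_1: rank ker ∂_1 − rank ∂_2 = (10 − 4) − 6 = 0, and the invariant factors of ∂_2 are all 1, so H_1 ≅ 0.
  H_2: rank ker ∂_2 − rank ∂_3 = (10 − 6) − 4 = 0, and the invariant factors of ∂_3 are all 1, so H_2 ≅ 0.
  H_3: rank ker ∂_3 − rank ∂_4 = (5 − 4) − 0 = 1, and there is no ∂_4, so H_3 ≅ Z.

As a check, the Euler characteristic is 5 − 10 + 10 − 5 = 0, which agrees with 1 − 0 + 0 − 1 = 0.

H_0 ≅ Z,  H_1 = 0,  H_2 = 0,  H_3 ≅ Z.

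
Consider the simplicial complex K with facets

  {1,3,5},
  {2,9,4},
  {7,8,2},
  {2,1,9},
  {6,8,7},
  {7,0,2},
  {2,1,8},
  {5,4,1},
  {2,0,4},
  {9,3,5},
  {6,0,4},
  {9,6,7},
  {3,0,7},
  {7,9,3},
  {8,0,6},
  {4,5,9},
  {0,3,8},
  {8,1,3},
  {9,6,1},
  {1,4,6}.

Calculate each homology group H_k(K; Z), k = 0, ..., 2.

We work with the vertex ordering 0 < 1 < 2 < 3 < 4 < 5 < 6 < 7 < 8 < 9. The simplices of K, each written with vertices in increasing order, are:

  0-simplices (10): [0], [1], [2], [3], [4], [5], [6], [7], [8], [9]
  1-simplices (30): (30 of them)
  2-simplices (20): (20 of them)

Hence C_0 ≅ Z^10, C_1 ≅ Z^30, C_2 ≅ Z^20.

Boundary ∂_1: C_1 → C_0 is given by ∂[p,q] = [q] − [p].
The 10×30 boundary matrix has rank 9 and Smith normal form diag(1,1,1,1,1,1,1,1,1).

Boundary ∂_2: C_2 → C_1 sends each 2-simplex [p,q,r] to [q,r] − [p,r] + [p,q]. For instance
  ∂[0,2,7] = [2,7] − [0,7] + [0,2],
  ∂[0,4,6] = [4,6] − [0,6] + [0,4].
As a 30×20 matrix over Z this has rank 20, with invariant factors (1,1,1,1,1,1,1,1,1,1,1,1,1,1,1,1,1,1,1,2).

Reading off H_k = ker ∂_k / im ∂_{k+1}:

  H_0: rank C_0 − rank ∂_1 = 10 − 9 = 1, and the invariant factors of ∂_1 are all 1, so H_0 = Z.
  H_1: rank ker ∂_1 − rank ∂_2 = (30 − 9) − 20 = 1, and ∂_2 has invariant factor 2 > 1, so H_1 = Z ⊕ Z/2Z.
  H_2: rank ker ∂_2 − rank ∂_3 = (20 − 20) − 0 = 0, and there is no ∂_3, so H_2 = 0.

(K is a triangulation of the Klein bottle.)

H_0 = Z,  H_1 = Z ⊕ Z/2Z,  H_2 = 0.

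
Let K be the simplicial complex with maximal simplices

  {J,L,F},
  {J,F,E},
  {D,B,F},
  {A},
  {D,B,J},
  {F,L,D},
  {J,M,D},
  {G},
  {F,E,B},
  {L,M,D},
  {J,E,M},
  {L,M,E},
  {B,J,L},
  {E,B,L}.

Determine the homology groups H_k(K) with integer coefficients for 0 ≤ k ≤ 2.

H_0 ≅ Z^3,  H_1 ≅ Z/2,  H_2 = 0.

Order the vertices as A < B < D < E < F < G < J < L < M. Listing each simplex with vertices in this order, K has dimension 2 with simplices:

  0-simplices (9): A, B, D, E, F, G, J, L, M
  1-simplices (18): BD, BE, BF, BJ, BL, DF, DJ, DL, DM, EF, EJ, EL, EM, FJ, FL, JL, JM, LM
  2-simplices (12): BDF, BDJ, BEF, BEL, BJL, DFL, DJM, DLM, EFJ, EJM, ELM, FJL

so the chain groups are C_0 ≅ Z^9, C_1 ≅ Z^18, C_2 ≅ Z^12.

Boundary ∂_1: C_1 → C_0 maps an edge to its endpoints' difference, ∂[p,q] = q − p. For instance
  ∂BJ = J − B.
This gives a 9×18 integer matrix of rank 6; reducing to Smith normal form yields diagonal entries (1,1,1,1,1,1).

Boundary ∂_2: C_2 → C_1 acts by ∂[p,q,r] = [q,r] − [p,r] + [p,q]. For instance
  ∂DLM = LM − DM + DL,
  ∂EFJ = FJ − EJ + EF.
The resulting 18×12 matrix has rank 12, and its Smith normal form has invariant factors (1,1,1,1,1,1,1,1,1,1,1,2).

Reading off H_k = ker ∂_k / im ∂_{k+1}:

  H_0: rank C_0 − rank ∂_1 = 9 − 6 = 3, and the invariant factors of ∂_1 are all 1, so H_0 = Z^3.
  H_1: rank ker ∂_1 − rank ∂_2 = (18 − 6) − 12 = 0, and ∂_2 has invariant factor 2 > 1, so H_1 = Z/2.
  H_2: rank ker ∂_2 − rank ∂_3 = (12 − 12) − 0 = 0, and there is no ∂_3, so H_2 = 0.

As a check, the Euler characteristic is 9 − 18 + 12 = 3, which agrees with 3 − 0 + 0 = 3.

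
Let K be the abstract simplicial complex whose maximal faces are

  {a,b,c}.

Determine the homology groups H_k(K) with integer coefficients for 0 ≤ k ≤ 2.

H_0 = Z,  H_1 = 0,  H_2 = 0.

Order the vertices as a < b < c. Listing each simplex with vertices in this order, K has dimension 2 with simplices:

  0-simplices (3): a, b, c
  1-simplices (3): ab, ac, bc
  2-simplices (1): abc

giving chain groups C_0 ≅ Z^3, C_1 ≅ Z^3, C_2 ≅ Z^1.

The boundary map ∂_1: C_1 → C_0 is given by ∂[p,q] = [q] − [p]. For instance
  ∂bc = c − b.
As a 3×3 matrix over Z this has rank 2, with invariant factors (1,1).

The boundary map ∂_2: C_2 → C_1 maps a triangle to the signed sum of its edges. For instance
  ∂abc = bc − ac + ab.
The resulting 3×1 matrix has rank 1, and its Smith normal form has invariant factors (1).

Computing H_k = (kernel of ∂_k) / (image of ∂_{k+1}):

  H_0: rank C_0 − rank ∂_1 = 3 − 2 = 1, and the invariant factors of ∂_1 are all 1, so H_0 ≅ Z.
  H_1: rank ker ∂_1 − rank ∂_2 = (3 − 2) − 1 = 0, and the invariant factors of ∂_2 are all 1, so H_1 ≅ 0.
  H_2: rank ker ∂_2 − rank ∂_3 = (1 − 1) − 0 = 0, and there is no ∂_3, so H_2 ≅ 0.

As a check, the Euler characteristic is 3 − 3 + 1 = 1, which agrees with 1 − 0 + 0 = 1.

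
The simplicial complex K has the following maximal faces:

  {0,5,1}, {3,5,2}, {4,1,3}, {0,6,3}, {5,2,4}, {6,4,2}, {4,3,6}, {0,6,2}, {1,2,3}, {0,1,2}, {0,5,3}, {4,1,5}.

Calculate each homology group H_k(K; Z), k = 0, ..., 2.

K has 7 vertices, 18 edges, 12 triangles.
rank ∂_0 = 0, rank ∂_1 = 6 ⇒ b_0 = 7 − 0 − 6 = 1; all invariant factors of ∂_1 are 1 so no torsion. So H_0 = Z.
rank ∂_1 = 6, rank ∂_2 = 12 ⇒ b_1 = 18 − 6 − 12 = 0; ∂_2 has invariant factor(s) [2] giving torsion. So H_1 = Z/2.
rank ∂_2 = 12, rank ∂_3 = 0 ⇒ b_2 = 12 − 12 − 0 = 0. So H_2 = 0.

H_0 = Z,  H_1 = Z/2,  H_2 = 0.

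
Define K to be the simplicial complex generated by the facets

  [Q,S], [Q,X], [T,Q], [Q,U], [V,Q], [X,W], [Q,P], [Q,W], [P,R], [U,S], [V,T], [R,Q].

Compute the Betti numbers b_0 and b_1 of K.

Take the total order P < Q < R < S < T < U < V < W < X on the vertex set. Then K (dimension 1) consists of the simplices:

  0-simplices (9): P, Q, R, S, T, U, V, W, X
  1-simplices (12): PQ, PR, QR, QS, QT, QU, QV, QW, QX, SU, TV, WX

giving chain groups C_0 ≅ Z^9, C_1 ≅ Z^12.

Boundary ∂_1: C_1 → C_0 maps an edge to its endpoints' difference, ∂[p,q] = q − p.
The resulting 9×12 matrix has rank 8, and its Smith normal form has invariant factors (1,1,1,1,1,1,1,1).

Reading off H_k = ker ∂_k / im ∂_{k+1}:

  H_0: rank C_0 − rank ∂_1 = 9 − 8 = 1, and the invariant factors of ∂_1 are all 1, so H_0 ≅ Z.
  H_1: rank ker ∂_1 − rank ∂_2 = (12 − 8) − 0 = 4, and there is no ∂_2, so H_1 ≅ Z^4.

Hence the Betti numbers are b_0 = 1, b_1 = 4.

b_0 = 1, b_1 = 4.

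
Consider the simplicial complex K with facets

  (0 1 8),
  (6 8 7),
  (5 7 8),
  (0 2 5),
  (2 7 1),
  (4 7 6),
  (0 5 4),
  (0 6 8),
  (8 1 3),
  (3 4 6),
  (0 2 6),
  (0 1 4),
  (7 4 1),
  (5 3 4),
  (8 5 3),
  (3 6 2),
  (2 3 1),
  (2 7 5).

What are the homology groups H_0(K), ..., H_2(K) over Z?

Order the vertices as 0 < 1 < 2 < 3 < 4 < 5 < 6 < 7 < 8. Listing each simplex with vertices in this order, K has dimension 2 with simplices:

  0-simplices (9): [0], [1], [2], [3], [4], [5], [6], [7], [8]
  1-simplices (27): (27 of them)
  2-simplices (18): [0,1,4], [0,1,8], [0,2,5], [0,2,6], [0,4,5], [0,6,8], [1,2,3], [1,2,7], [1,3,8], [1,4,7], [2,3,6], [2,5,7], [3,4,5], [3,4,6], [3,5,8], [4,6,7], [5,7,8], [6,7,8]

so the chain groups are C_0 ≅ Z^9, C_1 ≅ Z^27, C_2 ≅ Z^18.

∂_1: C_1 → C_0 sends each edge [p,q] (with p < q) to q − p. For instance
  ∂[0,2] = [2] − [0].
The 9×27 boundary matrix has rank 8 and Smith normal form diag(1,1,1,1,1,1,1,1).

Boundary ∂_2: C_2 → C_1 acts by ∂[p,q,r] = [q,r] − [p,r] + [p,q]. For instance
  ∂[1,2,7] = [2,7] − [1,7] + [1,2],
  ∂[1,4,7] = [4,7] − [1,7] + [1,4].
This gives a 27×18 integer matrix of rank 17; reducing to Smith normal form yields diagonal entries (1,1,1,1,1,1,1,1,1,1,1,1,1,1,1,1,1).

Now H_k = ker ∂_k / im ∂_{k+1}, so:

  H_0: rank C_0 − rank ∂_1 = 9 − 8 = 1, and the invariant factors of ∂_1 are all 1, so H_0 ≅ Z.
  H_1: rank ker ∂_1 − rank ∂_2 = (27 − 8) − 17 = 2, and the invariant factors of ∂_2 are all 1, so H_1 ≅ Z^2.
  H_2: rank ker ∂_2 − rank ∂_3 = (18 − 17) − 0 = 1, and there is no ∂_3, so H_2 ≅ Z.

As a check, the Euler characteristic is 9 − 27 + 18 = 0, which agrees with 1 − 2 + 1 = 0.
(K is a triangulation of the torus T^2.)

H_0 = Z,  H_1 = Z^2,  H_2 = Z.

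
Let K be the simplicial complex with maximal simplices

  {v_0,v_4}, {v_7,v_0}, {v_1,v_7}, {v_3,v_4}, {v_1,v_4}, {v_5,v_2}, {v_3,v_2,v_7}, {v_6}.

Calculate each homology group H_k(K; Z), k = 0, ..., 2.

Fix the vertex order v_0 < v_1 < v_2 < v_3 < v_4 < v_5 < v_6 < v_7 and write every simplex with vertices in increasing order. Then dim K = 2 and the simplices of K are:

  0-simplices (8): [v_0], [v_1], [v_2], [v_3], [v_4], [v_5], [v_6], [v_7]
  1-simplices (9): [v_0,v_4], [v_0,v_7], [v_1,v_4], [v_1,v_7], [v_2,v_3], [v_2,v_5], [v_2,v_7], [v_3,v_4], [v_3,v_7]
  2-simplices (1): [v_2,v_3,v_7]

giving chain groups C_0 ≅ Z^8, C_1 ≅ Z^9, C_2 ≅ Z^1.

The boundary map ∂_1: C_1 → C_0 sends each edge [p,q] (with p < q) to q − p.
The resulting 8×9 matrix has rank 6, and its Smith normal form has invariant factors (1,1,1,1,1,1).

∂_2: C_2 → C_1 maps a triangle to the signed sum of its edges. For instance
  ∂[v_2,v_3,v_7] = [v_3,v_7] − [v_2,v_7] + [v_2,v_3].
The 9×1 boundary matrix has rank 1 and Smith normal form diag(1).

Computing H_k = (kernel of ∂_k) / (image of ∂_{k+1}):

  H_0: rank C_0 − rank ∂_1 = 8 − 6 = 2, and the invariant factors of ∂_1 are all 1, so H_0 = Z^2.
  H_1: rank ker ∂_1 − rank ∂_2 = (9 − 6) − 1 = 2, and the invariant factors of ∂_2 are all 1, so H_1 = Z^2.
  H_2: rank ker ∂_2 − rank ∂_3 = (1 − 1) − 0 = 0, and there is no ∂_3, so H_2 = 0.

H_0 ≅ Z^2,  H_1 ≅ Z^2,  H_2 = 0.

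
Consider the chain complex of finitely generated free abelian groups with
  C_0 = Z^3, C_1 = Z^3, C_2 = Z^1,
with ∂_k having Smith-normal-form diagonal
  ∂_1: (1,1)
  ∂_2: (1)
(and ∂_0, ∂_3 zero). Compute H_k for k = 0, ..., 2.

H_0 ≅ Z,  H_1 = 0,  H_2 = 0.

H_0: b_0 = 3 − 0 − 2 = 1; torsion from ∂_1 factors > 1: none. So H_0 ≅ Z.
H_1: b_1 = 3 − 2 − 1 = 0; torsion from ∂_2 factors > 1: none. So H_1 ≅ 0.
H_2: b_2 = 1 − 1 − 0 = 0; torsion from ∂_3 factors > 1: none. So H_2 ≅ 0.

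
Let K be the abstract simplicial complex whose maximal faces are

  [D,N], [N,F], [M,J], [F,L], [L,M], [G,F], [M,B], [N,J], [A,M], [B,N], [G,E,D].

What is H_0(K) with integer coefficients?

Order the vertices as A < B < D < E < F < G < J < L < M < N. Listing each simplex with vertices in this order, K has dimension 2 with simplices:

  0-simplices (10): A, B, D, E, F, G, J, L, M, N
  1-simplices (13): AM, BM, BN, DE, DG, DN, EG, FG, FL, FN, JM, JN, LM
  2-simplices (1): DEG

Hence C_0 ≅ Z^10, C_1 ≅ Z^13, C_2 ≅ Z^1.

Boundary ∂_1: C_1 → C_0 sends each edge [p,q] (with p < q) to q − p. For instance
  ∂EG = G − E.
The resulting 10×13 matrix has rank 9, and its Smith normal form has invariant factors (1,1,1,1,1,1,1,1,1).

The boundary map ∂_2: C_2 → C_1 sends each 2-simplex [p,q,r] to [q,r] − [p,r] + [p,q]. For instance
  ∂DEG = EG − DG + DE.
The resulting 13×1 matrix has rank 1, and its Smith normal form has invariant factors (1).

Now H_k = ker ∂_k / im ∂_{k+1}, so:

  H_0: rank C_0 − rank ∂_1 = 10 − 9 = 1, and the invariant factors of ∂_1 are all 1, so H_0 = Z.

H_0 ≅ Z.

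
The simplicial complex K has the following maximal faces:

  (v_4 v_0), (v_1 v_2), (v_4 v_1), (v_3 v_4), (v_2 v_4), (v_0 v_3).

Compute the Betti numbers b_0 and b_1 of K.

Fix the vertex order v_0 < v_1 < v_2 < v_3 < v_4 and write every simplex with vertices in increasing order. Then dim K = 1 and the simplices of K are:

  0-simplices (5): [v_0], [v_1], [v_2], [v_3], [v_4]
  1-simplices (6): [v_0,v_3], [v_0,v_4], [v_1,v_2], [v_1,v_4], [v_2,v_4], [v_3,v_4]

so the chain groups are C_0 ≅ Z^5, C_1 ≅ Z^6.

The boundary map ∂_1: C_1 → C_0 is given by ∂[p,q] = [q] − [p].
As a 5×6 matrix over Z this has rank 4, with invariant factors (1,1,1,1).

Computing H_k = (kernel of ∂_k) / (image of ∂_{k+1}):

  H_0: rank C_0 − rank ∂_1 = 5 − 4 = 1, and the invariant factors of ∂_1 are all 1, so H_0 = Z.
  H_1: rank ker ∂_1 − rank ∂_2 = (6 − 4) − 0 = 2, and there is no ∂_2, so H_1 = Z^2.

As a check, the Euler characteristic is 5 − 6 = -1, which agrees with 1 − 2 = -1.

Hence the Betti numbers are b_0 = 1, b_1 = 2.

b_0 = 1, b_1 = 2.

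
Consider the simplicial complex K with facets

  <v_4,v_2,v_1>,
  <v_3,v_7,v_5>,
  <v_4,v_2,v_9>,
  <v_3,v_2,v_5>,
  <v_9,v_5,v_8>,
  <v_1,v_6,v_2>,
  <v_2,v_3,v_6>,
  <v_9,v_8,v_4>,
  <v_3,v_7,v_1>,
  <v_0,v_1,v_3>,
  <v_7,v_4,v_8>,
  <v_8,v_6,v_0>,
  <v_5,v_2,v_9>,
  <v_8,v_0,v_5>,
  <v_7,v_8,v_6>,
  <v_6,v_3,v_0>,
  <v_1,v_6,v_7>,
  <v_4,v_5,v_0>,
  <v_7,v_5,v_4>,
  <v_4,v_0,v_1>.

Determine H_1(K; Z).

Take the total order v_0 < v_1 < v_2 < v_3 < v_4 < v_5 < v_6 < v_7 < v_8 < v_9 on the vertex set. Then K (dimension 2) consists of the simplices:

  0-simplices (10): [v_0], [v_1], [v_2], [v_3], [v_4], [v_5], [v_6], [v_7], [v_8], [v_9]
  1-simplices (30): (30 of them)
  2-simplices (20): (20 of them)

giving chain groups C_0 ≅ Z^10, C_1 ≅ Z^30, C_2 ≅ Z^20.

The boundary map ∂_1: C_1 → C_0 sends each edge [p,q] (with p < q) to q − p. For instance
  ∂[v_2,v_9] = [v_9] − [v_2].
As a 10×30 matrix over Z this has rank 9, with invariant factors (1,1,1,1,1,1,1,1,1).

∂_2: C_2 → C_1 sends each 2-simplex [p,q,r] to [q,r] − [p,r] + [p,q]. For instance
  ∂[v_0,v_3,v_6] = [v_3,v_6] − [v_0,v_6] + [v_0,v_3],
  ∂[v_4,v_7,v_8] = [v_7,v_8] − [v_4,v_8] + [v_4,v_7].
This gives a 30×20 integer matrix of rank 20; reducing to Smith normal form yields diagonal entries (1,1,1,1,1,1,1,1,1,1,1,1,1,1,1,1,1,1,1,2).

Reading off H_k = ker ∂_k / im ∂_{k+1}:

  H_1: rank ker ∂_1 − rank ∂_2 = (30 − 9) − 20 = 1, and ∂_2 has invariant factor 2 > 1, so H_1 ≅ Z ⊕ Z/2Z.

H_1 = Z ⊕ Z/2Z.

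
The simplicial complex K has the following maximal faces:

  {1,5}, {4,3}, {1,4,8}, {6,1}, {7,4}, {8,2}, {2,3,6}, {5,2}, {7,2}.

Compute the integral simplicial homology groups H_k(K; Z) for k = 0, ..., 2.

Take the total order 1 < 2 < 3 < 4 < 5 < 6 < 7 < 8 on the vertex set. Then K (dimension 2) consists of the simplices:

  0-simplices (8): [1], [2], [3], [4], [5], [6], [7], [8]
  1-simplices (13): [1,4], [1,5], [1,6], [1,8], [2,3], [2,5], [2,6], [2,7], [2,8], [3,4], [3,6], [4,7], [4,8]
  2-simplices (2): [1,4,8], [2,3,6]

giving chain groups C_0 ≅ Z^8, C_1 ≅ Z^13, C_2 ≅ Z^2.

Boundary ∂_1: C_1 → C_0 sends each edge [p,q] (with p < q) to q − p. For instance
  ∂[3,6] = [6] − [3].
This gives a 8×13 integer matrix of rank 7; reducing to Smith normal form yields diagonal entries (1,1,1,1,1,1,1).

The boundary map ∂_2: C_2 → C_1 sends each 2-simplex [p,q,r] to [q,r] − [p,r] + [p,q]. For instance
  ∂[1,4,8] = [4,8] − [1,8] + [1,4],
  ∂[2,3,6] = [3,6] − [2,6] + [2,3].
The 13×2 boundary matrix has rank 2 and Smith normal form diag(1,1).

Computing H_k = (kernel of ∂_k) / (image of ∂_{k+1}):

  H_0: rank C_0 − rank ∂_1 = 8 − 7 = 1, and the invariant factors of ∂_1 are all 1, so H_0 = Z.
  H_1: rank ker ∂_1 − rank ∂_2 = (13 − 7) − 2 = 4, and the invariant factors of ∂_2 are all 1, so H_1 = Z^4.
  H_2: rank ker ∂_2 − rank ∂_3 = (2 − 2) − 0 = 0, and there is no ∂_3, so H_2 = 0.

As a check, the Euler characteristic is 8 − 13 + 2 = -3, which agrees with 1 − 4 + 0 = -3.

H_0 ≅ Z,  H_1 ≅ Z^4,  H_2 = 0.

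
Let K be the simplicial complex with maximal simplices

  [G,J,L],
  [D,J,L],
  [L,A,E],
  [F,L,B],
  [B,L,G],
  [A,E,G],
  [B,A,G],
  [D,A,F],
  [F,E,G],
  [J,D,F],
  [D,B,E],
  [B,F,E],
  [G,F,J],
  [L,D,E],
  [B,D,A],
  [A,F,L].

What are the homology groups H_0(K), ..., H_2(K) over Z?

H_0 ≅ Z,  H_1 ≅ Z^2,  H_2 ≅ Z.

Order the vertices as A < B < D < E < F < G < J < L. Listing each simplex with vertices in this order, K has dimension 2 with simplices:

  0-simplices (8): A, B, D, E, F, G, J, L
  1-simplices (24): AB, AD, AE, AF, AG, AL, BD, BE, BF, BG, BL, DE, DF, DJ, DL, EF, EG, EL, FG, FJ, FL, GJ, GL, JL
  2-simplices (16): ABD, ABG, ADF, AEG, AEL, AFL, BDE, BEF, BFL, BGL, DEL, DFJ, DJL, EFG, FGJ, GJL

giving chain groups C_0 ≅ Z^8, C_1 ≅ Z^24, C_2 ≅ Z^16.

Boundary ∂_1: C_1 → C_0 sends each edge [p,q] (with p < q) to q − p.
As a 8×24 matrix over Z this has rank 7, with invariant factors (1,1,1,1,1,1,1).

The boundary map ∂_2: C_2 → C_1 maps a triangle to the signed sum of its edges. For instance
  ∂BFL = FL − BL + BF,
  ∂ADF = DF − AF + AD.
As a 24×16 matrix over Z this has rank 15, with invariant factors (1,1,1,1,1,1,1,1,1,1,1,1,1,1,1).

Reading off H_k = ker ∂_k / im ∂_{k+1}:

  H_0: rank C_0 − rank ∂_1 = 8 − 7 = 1, and the invariant factors of ∂_1 are all 1, so H_0 = Z.
  H_1: rank ker ∂_1 − rank ∂_2 = (24 − 7) − 15 = 2, and the invariant factors of ∂_2 are all 1, so H_1 = Z^2.
  H_2: rank ker ∂_2 − rank ∂_3 = (16 − 15) − 0 = 1, and there is no ∂_3, so H_2 = Z.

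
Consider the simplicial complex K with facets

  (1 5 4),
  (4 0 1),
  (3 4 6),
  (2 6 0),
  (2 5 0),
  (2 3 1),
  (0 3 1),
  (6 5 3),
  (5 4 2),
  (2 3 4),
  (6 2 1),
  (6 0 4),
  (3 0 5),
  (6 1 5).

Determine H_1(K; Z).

We work with the vertex ordering 0 < 1 < 2 < 3 < 4 < 5 < 6. The simplices of K, each written with vertices in increasing order, are:

  0-simplices (7): [0], [1], [2], [3], [4], [5], [6]
  1-simplices (21): [0,1], [0,2], [0,3], [0,4], [0,5], [0,6], [1,2], [1,3], [1,4], [1,5], [1,6], [2,3], [2,4], [2,5], [2,6], [3,4], [3,5], [3,6], [4,5], [4,6], [5,6]
  2-simplices (14): [0,1,3], [0,1,4], [0,2,5], [0,2,6], [0,3,5], [0,4,6], [1,2,3], [1,2,6], [1,4,5], [1,5,6], [2,3,4], [2,4,5], [3,4,6], [3,5,6]

Hence C_0 ≅ Z^7, C_1 ≅ Z^21, C_2 ≅ Z^14.

The boundary map ∂_1: C_1 → C_0 maps an edge to its endpoints' difference, ∂[p,q] = q − p. For instance
  ∂[2,4] = [4] − [2].
As a 7×21 matrix over Z this has rank 6, with invariant factors (1,1,1,1,1,1).

∂_2: C_2 → C_1 maps a triangle to the signed sum of its edges. For instance
  ∂[3,4,6] = [4,6] − [3,6] + [3,4],
  ∂[0,3,5] = [3,5] − [0,5] + [0,3].
As a 21×14 matrix over Z this has rank 13, with invariant factors (1,1,1,1,1,1,1,1,1,1,1,1,1).

Reading off H_k = ker ∂_k / im ∂_{k+1}:

  H_1: rank ker ∂_1 − rank ∂_2 = (21 − 6) − 13 = 2, and the invariant factors of ∂_2 are all 1, so H_1 ≅ Z^2.

H_1 = Z^2.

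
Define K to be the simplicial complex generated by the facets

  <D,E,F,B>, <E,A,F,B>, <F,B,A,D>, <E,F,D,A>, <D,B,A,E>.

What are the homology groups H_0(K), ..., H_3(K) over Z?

H_0 = Z,  H_1 = 0,  H_2 = 0,  H_3 = Z.

We work with the vertex ordering A < B < D < E < F. The simplices of K, each written with vertices in increasing order, are:

  0-simplices (5): A, B, D, E, F
  1-simplices (10): AB, AD, AE, AF, BD, BE, BF, DE, DF, EF
  2-simplices (10): ABD, ABE, ABF, ADE, ADF, AEF, BDE, BDF, BEF, DEF
  3-simplices (5): ABDE, ABDF, ABEF, ADEF, BDEF

so the chain groups are C_0 ≅ Z^5, C_1 ≅ Z^10, C_2 ≅ Z^10, C_3 ≅ Z^5.

∂_1: C_1 → C_0 maps an edge to its endpoints' difference, ∂[p,q] = q − p. For instance
  ∂AF = F − A.
As a 5×10 matrix over Z this has rank 4, with invariant factors (1,1,1,1).

∂_2: C_2 → C_1 sends each 2-simplex [p,q,r] to [q,r] − [p,r] + [p,q]. For instance
  ∂BDE = DE − BE + BD,
  ∂BEF = EF − BF + BE.
As a 10×10 matrix over Z this has rank 6, with invariant factors (1,1,1,1,1,1).

∂_3: C_3 → C_2 sends each 3-simplex σ to the alternating sum Σ_i (−1)^i (σ with its i-th vertex removed). For instance
  ∂ABEF = BEF − AEF + ABF − ABE,
  ∂ABDE = BDE − ADE + ABE − ABD.
This gives a 10×5 integer matrix of rank 4; reducing to Smith normal form yields diagonal entries (1,1,1,1).

From H_k ≅ ker(∂_k) / im(∂_{k+1}) we obtain:

  H_0: rank C_0 − rank ∂_1 = 5 − 4 = 1, and the invariant factors of ∂_1 are all 1, so H_0 ≅ Z.
  H_1: rank ker ∂_1 − rank ∂_2 = (10 − 4) − 6 = 0, and the invariant factors of ∂_2 are all 1, so H_1 ≅ 0.
  H_2: rank ker ∂_2 − rank ∂_3 = (10 − 6) − 4 = 0, and the invariant factors of ∂_3 are all 1, so H_2 ≅ 0.
  H_3: rank ker ∂_3 − rank ∂_4 = (5 − 4) − 0 = 1, and there is no ∂_4, so H_3 ≅ Z.

(K is a triangulation of the 3-sphere S^3.)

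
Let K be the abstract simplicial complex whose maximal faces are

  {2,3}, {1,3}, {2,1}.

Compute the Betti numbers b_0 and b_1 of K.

b_0 = 1, b_1 = 1.

Fix the vertex order 1 < 2 < 3 and write every simplex with vertices in increasing order. Then dim K = 1 and the simplices of K are:

  0-simplices (3): [1], [2], [3]
  1-simplices (3): [1,2], [1,3], [2,3]

giving chain groups C_0 ≅ Z^3, C_1 ≅ Z^3.

The boundary map ∂_1: C_1 → C_0 maps an edge to its endpoints' difference, ∂[p,q] = q − p. For instance
  ∂[1,2] = [2] − [1].
The 3×3 boundary matrix has rank 2 and Smith normal form diag(1,1).

Reading off H_k = ker ∂_k / im ∂_{k+1}:

  H_0: rank C_0 − rank ∂_1 = 3 − 2 = 1, and the invariant factors of ∂_1 are all 1, so H_0 = Z.
  H_1: rank ker ∂_1 − rank ∂_2 = (3 − 2) − 0 = 1, and there is no ∂_2, so H_1 = Z.

Hence the Betti numbers are b_0 = 1, b_1 = 1.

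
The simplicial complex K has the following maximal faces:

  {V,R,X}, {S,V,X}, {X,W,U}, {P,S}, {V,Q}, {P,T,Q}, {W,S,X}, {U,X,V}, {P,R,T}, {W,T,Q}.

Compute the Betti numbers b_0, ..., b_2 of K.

b_0 = 1, b_1 = 3, b_2 = 0.

We work with the vertex ordering P < Q < R < S < T < U < V < W < X. The simplices of K, each written with vertices in increasing order, are:

  0-simplices (9): P, Q, R, S, T, U, V, W, X
  1-simplices (19): PQ, PR, PS, PT, QT, QV, QW, RT, RV, RX, SV, SW, SX, TW, UV, UW, UX, VX, WX
  2-simplices (8): PQT, PRT, QTW, RVX, SVX, SWX, UVX, UWX

giving chain groups C_0 ≅ Z^9, C_1 ≅ Z^19, C_2 ≅ Z^8.

∂_1: C_1 → C_0 sends each edge [p,q] (with p < q) to q − p. For instance
  ∂RX = X − R.
This gives a 9×19 integer matrix of rank 8; reducing to Smith normal form yields diagonal entries (1,1,1,1,1,1,1,1).

The boundary map ∂_2: C_2 → C_1 sends each 2-simplex [p,q,r] to [q,r] − [p,r] + [p,q]. For instance
  ∂PQT = QT − PT + PQ,
  ∂UVX = VX − UX + UV.
The 19×8 boundary matrix has rank 8 and Smith normal form diag(1,1,1,1,1,1,1,1).

Reading off H_k = ker ∂_k / im ∂_{k+1}:

  H_0: rank C_0 − rank ∂_1 = 9 − 8 = 1, and the invariant factors of ∂_1 are all 1, so H_0 ≅ Z.
  H_1: rank ker ∂_1 − rank ∂_2 = (19 − 8) − 8 = 3, and the invariant factors of ∂_2 are all 1, so H_1 ≅ Z^3.
  H_2: rank ker ∂_2 − rank ∂_3 = (8 − 8) − 0 = 0, and there is no ∂_3, so H_2 ≅ 0.

As a check, the Euler characteristic is 9 − 19 + 8 = -2, which agrees with 1 − 3 + 0 = -2.

Hence the Betti numbers are b_0 = 1, b_1 = 3, b_2 = 0.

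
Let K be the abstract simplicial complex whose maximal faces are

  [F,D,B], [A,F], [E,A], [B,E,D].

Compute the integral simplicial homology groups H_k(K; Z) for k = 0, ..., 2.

H_0 = Z,  H_1 = Z,  H_2 = 0.

Fix the vertex order A < B < D < E < F and write every simplex with vertices in increasing order. Then dim K = 2 and the simplices of K are:

  0-simplices (5): A, B, D, E, F
  1-simplices (7): AE, AF, BD, BE, BF, DE, DF
  2-simplices (2): BDE, BDF

Hence C_0 ≅ Z^5, C_1 ≅ Z^7, C_2 ≅ Z^2.

∂_1: C_1 → C_0 is given by ∂[p,q] = [q] − [p].
This gives a 5×7 integer matrix of rank 4; reducing to Smith normal form yields diagonal entries (1,1,1,1).

Boundary ∂_2: C_2 → C_1 maps a triangle to the signed sum of its edges. For instance
  ∂BDE = DE − BE + BD,
  ∂BDF = DF − BF + BD.
As a 7×2 matrix over Z this has rank 2, with invariant factors (1,1).

Computing H_k = (kernel of ∂_k) / (image of ∂_{k+1}):

  H_0: rank C_0 − rank ∂_1 = 5 − 4 = 1, and the invariant factors of ∂_1 are all 1, so H_0 = Z.
  H_1: rank ker ∂_1 − rank ∂_2 = (7 − 4) − 2 = 1, and the invariant factors of ∂_2 are all 1, so H_1 = Z.
  H_2: rank ker ∂_2 − rank ∂_3 = (2 − 2) − 0 = 0, and there is no ∂_3, so H_2 = 0.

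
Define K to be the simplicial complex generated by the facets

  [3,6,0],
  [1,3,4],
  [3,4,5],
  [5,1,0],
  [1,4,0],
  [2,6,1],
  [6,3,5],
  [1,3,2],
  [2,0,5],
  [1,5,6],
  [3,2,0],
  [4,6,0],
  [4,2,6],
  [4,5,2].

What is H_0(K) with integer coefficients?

We work with the vertex ordering 0 < 1 < 2 < 3 < 4 < 5 < 6. The simplices of K, each written with vertices in increasing order, are:

  0-simplices (7): [0], [1], [2], [3], [4], [5], [6]
  1-simplices (21): [0,1], [0,2], [0,3], [0,4], [0,5], [0,6], [1,2], [1,3], [1,4], [1,5], [1,6], [2,3], [2,4], [2,5], [2,6], [3,4], [3,5], [3,6], [4,5], [4,6], [5,6]
  2-simplices (14): [0,1,4], [0,1,5], [0,2,3], [0,2,5], [0,3,6], [0,4,6], [1,2,3], [1,2,6], [1,3,4], [1,5,6], [2,4,5], [2,4,6], [3,4,5], [3,5,6]

giving chain groups C_0 ≅ Z^7, C_1 ≅ Z^21, C_2 ≅ Z^14.

The boundary map ∂_1: C_1 → C_0 sends each edge [p,q] (with p < q) to q − p. For instance
  ∂[2,3] = [3] − [2].
The 7×21 boundary matrix has rank 6 and Smith normal form diag(1,1,1,1,1,1).

Boundary ∂_2: C_2 → C_1 acts by ∂[p,q,r] = [q,r] − [p,r] + [p,q]. For instance
  ∂[0,4,6] = [4,6] − [0,6] + [0,4],
  ∂[0,2,3] = [2,3] − [0,3] + [0,2].
The 21×14 boundary matrix has rank 13 and Smith normal form diag(1,1,1,1,1,1,1,1,1,1,1,1,1).

From H_k ≅ ker(∂_k) / im(∂_{k+1}) we obtain:

  H_0: rank C_0 − rank ∂_1 = 7 − 6 = 1, and the invariant factors of ∂_1 are all 1, so H_0 ≅ Z.

(K is a triangulation of the torus T^2.)

H_0 ≅ Z.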